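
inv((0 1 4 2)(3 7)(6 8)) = (0 2 4 1)(3 7)(6 8)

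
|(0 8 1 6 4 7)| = 6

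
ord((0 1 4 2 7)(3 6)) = 10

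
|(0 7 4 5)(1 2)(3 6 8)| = 12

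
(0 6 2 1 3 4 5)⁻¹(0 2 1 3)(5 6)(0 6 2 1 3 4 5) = (0 2)(1 3 4 6)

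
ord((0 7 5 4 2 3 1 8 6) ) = 9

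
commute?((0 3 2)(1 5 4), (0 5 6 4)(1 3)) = no:(0 3 2)(1 5 4)*(0 5 6 4)(1 3) = (0 1 6 4 3 2 5), (0 5 6 4)(1 3)*(0 3 2)(1 5 4) = (0 4 3 5 6 1 2)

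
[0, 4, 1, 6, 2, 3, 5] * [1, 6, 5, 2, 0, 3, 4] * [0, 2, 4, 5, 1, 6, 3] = [2, 0, 3, 1, 6, 4, 5]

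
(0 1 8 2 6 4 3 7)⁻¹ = (0 7 3 4 6 2 8 1)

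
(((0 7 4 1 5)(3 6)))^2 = (0 4 5 7 1)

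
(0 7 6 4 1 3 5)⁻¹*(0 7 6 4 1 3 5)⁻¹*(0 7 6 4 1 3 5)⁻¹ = (0 1 7 3 6 5 4)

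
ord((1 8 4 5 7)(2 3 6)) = 15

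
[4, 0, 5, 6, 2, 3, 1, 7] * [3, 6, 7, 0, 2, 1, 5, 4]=[2, 3, 1, 5, 7, 0, 6, 4]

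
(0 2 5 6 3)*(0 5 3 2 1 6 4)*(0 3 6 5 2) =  (0 1 5 4 3 2 6)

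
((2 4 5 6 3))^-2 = (2 6 4 3 5)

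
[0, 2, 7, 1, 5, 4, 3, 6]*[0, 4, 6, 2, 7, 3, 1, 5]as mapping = [0→0, 1→6, 2→5, 3→4, 4→3, 5→7, 6→2, 7→1]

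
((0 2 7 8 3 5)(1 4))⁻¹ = (0 5 3 8 7 2)(1 4)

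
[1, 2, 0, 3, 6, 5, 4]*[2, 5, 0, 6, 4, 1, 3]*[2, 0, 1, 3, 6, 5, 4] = [5, 2, 1, 4, 3, 0, 6]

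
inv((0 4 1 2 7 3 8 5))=(0 5 8 3 7 2 1 4)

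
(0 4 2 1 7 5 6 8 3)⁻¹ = (0 3 8 6 5 7 1 2 4)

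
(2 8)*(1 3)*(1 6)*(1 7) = (1 3 6 7)(2 8)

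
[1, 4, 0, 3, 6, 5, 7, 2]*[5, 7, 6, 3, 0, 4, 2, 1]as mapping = [0→7, 1→0, 2→5, 3→3, 4→2, 5→4, 6→1, 7→6]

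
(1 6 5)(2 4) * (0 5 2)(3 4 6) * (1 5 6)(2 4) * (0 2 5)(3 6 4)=(0 4 2 1 6 3 5)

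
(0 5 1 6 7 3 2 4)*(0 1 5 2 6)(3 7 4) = (0 2 3 6 4 1)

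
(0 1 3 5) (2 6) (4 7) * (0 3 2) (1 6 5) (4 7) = (0 6) (1 2 5 3) 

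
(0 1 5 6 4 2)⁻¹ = (0 2 4 6 5 1)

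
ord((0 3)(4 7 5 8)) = 4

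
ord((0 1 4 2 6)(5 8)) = 10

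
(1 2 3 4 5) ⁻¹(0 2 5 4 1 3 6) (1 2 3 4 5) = (0 3 1 5 2 4 6) 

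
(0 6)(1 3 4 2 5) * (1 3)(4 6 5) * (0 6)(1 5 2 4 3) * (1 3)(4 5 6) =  (0 2 1 6 4 5 3)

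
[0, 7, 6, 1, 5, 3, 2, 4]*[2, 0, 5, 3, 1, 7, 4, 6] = [2, 6, 4, 0, 7, 3, 5, 1]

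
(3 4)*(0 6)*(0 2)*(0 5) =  (0 6 2 5)(3 4)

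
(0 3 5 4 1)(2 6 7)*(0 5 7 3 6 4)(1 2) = (0 6 3 7 1 5)(2 4)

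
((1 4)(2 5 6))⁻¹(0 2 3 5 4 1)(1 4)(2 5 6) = (0 5 3 6 1 4)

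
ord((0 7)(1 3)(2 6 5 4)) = 4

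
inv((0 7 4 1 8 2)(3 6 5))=(0 2 8 1 4 7)(3 5 6)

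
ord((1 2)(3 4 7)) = 6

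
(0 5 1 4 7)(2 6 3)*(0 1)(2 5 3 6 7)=(0 3 5)(1 4 2 7)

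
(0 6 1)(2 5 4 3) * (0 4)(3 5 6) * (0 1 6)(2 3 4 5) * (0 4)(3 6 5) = (1 3 6 5)(2 4)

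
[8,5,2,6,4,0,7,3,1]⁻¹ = [5,8,2,7,4,1,3,6,0]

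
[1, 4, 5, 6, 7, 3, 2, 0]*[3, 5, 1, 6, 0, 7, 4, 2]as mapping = [0→5, 1→0, 2→7, 3→4, 4→2, 5→6, 6→1, 7→3]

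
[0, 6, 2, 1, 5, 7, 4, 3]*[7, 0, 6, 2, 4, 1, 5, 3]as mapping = [0→7, 1→5, 2→6, 3→0, 4→1, 5→3, 6→4, 7→2]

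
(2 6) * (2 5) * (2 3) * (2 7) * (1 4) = (1 4)(2 6 5 3 7)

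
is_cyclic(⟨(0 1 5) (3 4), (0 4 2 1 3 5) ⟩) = no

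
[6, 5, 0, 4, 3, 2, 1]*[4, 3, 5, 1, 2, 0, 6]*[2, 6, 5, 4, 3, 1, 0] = [0, 2, 3, 5, 6, 1, 4]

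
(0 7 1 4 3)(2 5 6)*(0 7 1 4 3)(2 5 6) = (0 1 3 7 4)(2 6 5)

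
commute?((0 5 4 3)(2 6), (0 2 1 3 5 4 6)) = no:(0 5 4 3)(2 6) * (0 2 1 3 5 4 6) = (0 4 5 6 1 3 2), (0 2 1 3 5 4 6) * (0 5 4 3)(2 6) = (0 6 5 3 4 2 1)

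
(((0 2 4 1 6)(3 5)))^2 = (0 4 6 2 1)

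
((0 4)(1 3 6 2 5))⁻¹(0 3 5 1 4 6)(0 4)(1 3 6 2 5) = (0 2 4 6 1 3)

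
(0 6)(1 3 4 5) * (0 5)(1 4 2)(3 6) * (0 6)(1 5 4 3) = (0 1)(2 5 3)(4 6)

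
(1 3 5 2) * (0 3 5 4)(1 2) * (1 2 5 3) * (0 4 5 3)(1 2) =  (0 2 3 5 1)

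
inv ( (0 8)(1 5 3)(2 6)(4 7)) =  (0 8)(1 3 5)(2 6)(4 7)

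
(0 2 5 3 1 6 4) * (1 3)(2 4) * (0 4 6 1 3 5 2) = (0 6)(3 5)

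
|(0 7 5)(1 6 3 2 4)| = 15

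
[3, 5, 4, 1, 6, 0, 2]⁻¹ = [5, 3, 6, 0, 2, 1, 4]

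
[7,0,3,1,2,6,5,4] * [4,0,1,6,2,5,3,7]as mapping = [0→7,1→4,2→6,3→0,4→1,5→3,6→5,7→2]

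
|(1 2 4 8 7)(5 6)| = 10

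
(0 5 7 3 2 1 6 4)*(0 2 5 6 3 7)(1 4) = (0 6 1 3 5)(2 4)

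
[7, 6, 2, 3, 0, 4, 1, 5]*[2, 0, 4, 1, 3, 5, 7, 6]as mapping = [0→6, 1→7, 2→4, 3→1, 4→2, 5→3, 6→0, 7→5]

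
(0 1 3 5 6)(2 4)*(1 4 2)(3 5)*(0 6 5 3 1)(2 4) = (0 2 4)(1 3)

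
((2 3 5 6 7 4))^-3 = (2 6)(3 7)(4 5)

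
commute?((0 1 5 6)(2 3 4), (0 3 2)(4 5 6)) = no:(0 1 5 6)(2 3 4)*(0 3 2)(4 5 6) = (0 1 6 3 5 4), (0 3 2)(4 5 6)*(0 1 5 6)(2 3 4) = (0 4 6 2 1 5)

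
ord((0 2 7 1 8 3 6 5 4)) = 9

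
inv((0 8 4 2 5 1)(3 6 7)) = (0 1 5 2 4 8)(3 7 6)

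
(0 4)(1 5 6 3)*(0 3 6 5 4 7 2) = (0 7 2)(1 4 3)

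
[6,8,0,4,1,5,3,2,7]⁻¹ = [2,4,7,6,3,5,0,8,1]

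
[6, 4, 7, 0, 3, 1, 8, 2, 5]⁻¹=[3, 5, 7, 4, 1, 8, 0, 2, 6]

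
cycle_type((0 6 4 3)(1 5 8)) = 3.4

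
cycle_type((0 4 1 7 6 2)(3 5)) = 2.6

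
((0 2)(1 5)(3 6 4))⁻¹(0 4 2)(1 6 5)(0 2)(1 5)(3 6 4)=(0 2 3)(1 5 4)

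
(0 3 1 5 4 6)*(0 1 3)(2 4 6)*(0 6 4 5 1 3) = (0 6 3)(2 5 4)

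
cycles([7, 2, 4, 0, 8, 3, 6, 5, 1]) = (0 7 5 3)(1 2 4 8)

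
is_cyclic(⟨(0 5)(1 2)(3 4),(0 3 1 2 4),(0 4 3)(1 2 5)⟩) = no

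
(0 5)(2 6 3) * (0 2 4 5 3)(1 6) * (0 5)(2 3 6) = (0 6 5 3 4)(1 2)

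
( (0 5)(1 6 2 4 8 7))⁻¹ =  (0 5)(1 7 8 4 2 6)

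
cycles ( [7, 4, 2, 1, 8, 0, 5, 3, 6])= (0 7 3 1 4 8 6 5) 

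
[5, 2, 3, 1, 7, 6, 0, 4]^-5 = [5, 2, 3, 1, 7, 6, 0, 4]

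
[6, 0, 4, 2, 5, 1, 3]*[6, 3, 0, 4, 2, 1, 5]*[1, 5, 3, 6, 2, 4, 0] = [4, 0, 3, 1, 5, 6, 2]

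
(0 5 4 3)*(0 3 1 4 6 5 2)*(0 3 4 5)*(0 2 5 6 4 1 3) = (0 5 4 3 1 6 2)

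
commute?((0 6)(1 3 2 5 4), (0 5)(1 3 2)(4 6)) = no:(0 6)(1 3 2 5 4)*(0 5)(1 3 2)(4 6) = (0 4 3 1 2)(5 6), (0 5)(1 3 2)(4 6)*(0 6)(1 3 2 5 4) = (0 4)(1 2 3 5 6)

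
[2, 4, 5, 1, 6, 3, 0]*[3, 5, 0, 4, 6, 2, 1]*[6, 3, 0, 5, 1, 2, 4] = [6, 4, 0, 2, 3, 1, 5]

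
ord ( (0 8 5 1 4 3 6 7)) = 8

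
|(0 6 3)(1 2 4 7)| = 12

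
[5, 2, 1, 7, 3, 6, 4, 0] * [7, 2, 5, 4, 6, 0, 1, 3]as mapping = [0→0, 1→5, 2→2, 3→3, 4→4, 5→1, 6→6, 7→7]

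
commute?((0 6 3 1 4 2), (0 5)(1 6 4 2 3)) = no:(0 6 3 1 4 2)*(0 5)(1 6 4 2 3) = (0 4 3 6 1 2 5), (0 5)(1 6 4 2 3)*(0 6 3 1 4 2) = (0 5 6 2 1 3 4)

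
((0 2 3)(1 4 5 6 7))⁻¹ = (0 3 2)(1 7 6 5 4)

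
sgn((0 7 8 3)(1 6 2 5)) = 1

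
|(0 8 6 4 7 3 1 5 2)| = 9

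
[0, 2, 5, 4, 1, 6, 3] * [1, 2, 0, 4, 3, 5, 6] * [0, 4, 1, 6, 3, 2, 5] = [4, 0, 2, 6, 1, 5, 3]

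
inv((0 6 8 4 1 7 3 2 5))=(0 5 2 3 7 1 4 8 6)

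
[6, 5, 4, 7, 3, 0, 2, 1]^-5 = [4, 6, 7, 5, 1, 2, 3, 0]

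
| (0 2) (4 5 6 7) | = 4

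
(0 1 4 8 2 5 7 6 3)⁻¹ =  (0 3 6 7 5 2 8 4 1)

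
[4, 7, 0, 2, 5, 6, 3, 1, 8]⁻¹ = [2, 7, 3, 6, 0, 4, 5, 1, 8]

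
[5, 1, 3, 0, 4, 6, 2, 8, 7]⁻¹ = [3, 1, 6, 2, 4, 0, 5, 8, 7]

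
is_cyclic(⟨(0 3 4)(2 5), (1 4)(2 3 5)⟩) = no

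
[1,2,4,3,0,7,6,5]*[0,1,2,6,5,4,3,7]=[1,2,5,6,0,7,3,4]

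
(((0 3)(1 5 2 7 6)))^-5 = (0 3)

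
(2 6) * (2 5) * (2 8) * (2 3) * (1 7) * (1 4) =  (1 7 4)(2 6 5 8 3)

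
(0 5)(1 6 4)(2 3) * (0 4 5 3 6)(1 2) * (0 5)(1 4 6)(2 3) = (0 2 1 5 6)(3 4)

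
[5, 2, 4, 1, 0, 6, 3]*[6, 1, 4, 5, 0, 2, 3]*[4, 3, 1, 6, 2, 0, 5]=[1, 2, 4, 3, 5, 6, 0]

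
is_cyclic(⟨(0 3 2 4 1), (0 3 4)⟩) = no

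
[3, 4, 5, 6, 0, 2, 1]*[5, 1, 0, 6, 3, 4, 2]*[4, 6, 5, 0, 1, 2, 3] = [3, 0, 1, 5, 2, 4, 6]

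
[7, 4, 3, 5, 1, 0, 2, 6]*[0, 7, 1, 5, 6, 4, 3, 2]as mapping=[0→2, 1→6, 2→5, 3→4, 4→7, 5→0, 6→1, 7→3]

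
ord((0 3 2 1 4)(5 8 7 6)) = 20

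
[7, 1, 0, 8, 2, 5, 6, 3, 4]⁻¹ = [2, 1, 4, 7, 8, 5, 6, 0, 3]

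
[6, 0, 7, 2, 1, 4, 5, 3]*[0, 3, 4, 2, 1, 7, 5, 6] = [5, 0, 6, 4, 3, 1, 7, 2]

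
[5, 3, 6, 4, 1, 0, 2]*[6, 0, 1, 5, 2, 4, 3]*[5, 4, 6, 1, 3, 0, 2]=[3, 0, 1, 6, 5, 2, 4]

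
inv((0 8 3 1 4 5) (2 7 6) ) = (0 5 4 1 3 8) (2 6 7) 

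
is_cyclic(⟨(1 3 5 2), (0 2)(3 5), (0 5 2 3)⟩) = no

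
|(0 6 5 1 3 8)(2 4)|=6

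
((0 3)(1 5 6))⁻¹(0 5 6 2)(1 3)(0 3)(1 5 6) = (0 5)(1 2 3 6)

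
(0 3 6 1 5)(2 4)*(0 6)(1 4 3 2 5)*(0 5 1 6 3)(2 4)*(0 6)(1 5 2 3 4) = (0 1)(2 6 3)(4 5)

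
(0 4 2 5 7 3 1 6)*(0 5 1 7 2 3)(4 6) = (0 6 5 2 1 4 3 7)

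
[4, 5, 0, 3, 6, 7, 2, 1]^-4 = [0, 7, 2, 3, 4, 1, 6, 5]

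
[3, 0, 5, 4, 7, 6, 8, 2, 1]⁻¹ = [1, 8, 7, 0, 3, 2, 5, 4, 6]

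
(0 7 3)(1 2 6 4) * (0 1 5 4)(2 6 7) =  (0 2 7 3 1 6)(4 5)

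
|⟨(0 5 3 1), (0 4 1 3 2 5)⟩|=48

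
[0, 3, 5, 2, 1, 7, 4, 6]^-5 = [0, 2, 7, 5, 3, 6, 1, 4]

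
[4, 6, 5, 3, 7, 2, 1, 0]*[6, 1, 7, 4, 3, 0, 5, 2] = [3, 5, 0, 4, 2, 7, 1, 6]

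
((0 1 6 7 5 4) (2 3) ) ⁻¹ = (0 4 5 7 6 1) (2 3) 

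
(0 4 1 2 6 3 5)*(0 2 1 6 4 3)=(0 3 5 2 4 6)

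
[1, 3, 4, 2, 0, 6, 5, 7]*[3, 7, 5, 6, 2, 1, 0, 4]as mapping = [0→7, 1→6, 2→2, 3→5, 4→3, 5→0, 6→1, 7→4]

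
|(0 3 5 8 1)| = 5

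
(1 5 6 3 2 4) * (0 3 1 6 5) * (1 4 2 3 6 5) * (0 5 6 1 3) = (0 1 5 3)(4 6)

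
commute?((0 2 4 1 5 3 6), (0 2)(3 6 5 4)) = no:(0 2 4 1 5 3 6)*(0 2)(3 6 5 4) = (1 4)(2 3 5 6), (0 2)(3 6 5 4)*(0 2 4 1 5 3 6) = (0 4 6 3)(1 5)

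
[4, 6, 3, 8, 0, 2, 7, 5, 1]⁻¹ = [4, 8, 5, 2, 0, 7, 1, 6, 3]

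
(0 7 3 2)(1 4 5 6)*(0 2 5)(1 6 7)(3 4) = (0 1 3 5 7 4)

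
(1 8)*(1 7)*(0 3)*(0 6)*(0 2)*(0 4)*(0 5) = (0 3 6 2 4 5)(1 8 7)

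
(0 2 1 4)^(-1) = (0 4 1 2)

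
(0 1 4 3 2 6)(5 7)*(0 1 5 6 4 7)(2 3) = (0 5)(1 7 6)(2 4)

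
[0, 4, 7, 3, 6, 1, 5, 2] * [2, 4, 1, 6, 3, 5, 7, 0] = [2, 3, 0, 6, 7, 4, 5, 1]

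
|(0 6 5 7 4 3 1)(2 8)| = 14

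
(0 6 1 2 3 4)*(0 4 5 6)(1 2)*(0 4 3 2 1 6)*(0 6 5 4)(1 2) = (1 5 6 2)(3 4)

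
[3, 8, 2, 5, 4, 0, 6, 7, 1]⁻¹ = [5, 8, 2, 0, 4, 3, 6, 7, 1]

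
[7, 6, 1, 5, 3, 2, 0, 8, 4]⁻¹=[6, 2, 5, 4, 8, 3, 1, 0, 7]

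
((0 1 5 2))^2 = (0 5)(1 2)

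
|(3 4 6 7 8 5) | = 6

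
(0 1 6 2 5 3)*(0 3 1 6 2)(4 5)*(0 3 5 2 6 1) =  (0 1 6 3 5)(2 4)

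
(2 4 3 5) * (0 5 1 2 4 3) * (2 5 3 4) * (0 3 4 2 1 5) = (0 4 3 5 1)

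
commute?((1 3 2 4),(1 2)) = no:(1 3 2 4)*(1 2) = (1 3)(2 4),(1 2)*(1 3 2 4) = (1 4)(2 3)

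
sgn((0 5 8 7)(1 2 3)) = -1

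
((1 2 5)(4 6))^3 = (4 6)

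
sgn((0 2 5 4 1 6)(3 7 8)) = -1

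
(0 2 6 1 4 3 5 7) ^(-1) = (0 7 5 3 4 1 6 2) 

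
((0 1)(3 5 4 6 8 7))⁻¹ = (0 1)(3 7 8 6 4 5)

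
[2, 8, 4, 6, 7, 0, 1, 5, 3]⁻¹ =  [5, 6, 0, 8, 2, 7, 3, 4, 1]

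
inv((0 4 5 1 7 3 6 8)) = (0 8 6 3 7 1 5 4)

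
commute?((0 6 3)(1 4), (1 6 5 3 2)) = no:(0 6 3)(1 4)*(1 6 5 3 2) = (0 5 3)(1 4 6 2), (1 6 5 3 2)*(0 6 3)(1 4) = (0 6 5)(1 3 2 4)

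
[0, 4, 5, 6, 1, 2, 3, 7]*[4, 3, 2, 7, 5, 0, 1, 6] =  [4, 5, 0, 1, 3, 2, 7, 6]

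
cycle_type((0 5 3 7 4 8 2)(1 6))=2.7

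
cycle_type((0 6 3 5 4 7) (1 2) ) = 2.6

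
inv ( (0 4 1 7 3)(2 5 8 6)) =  (0 3 7 1 4)(2 6 8 5)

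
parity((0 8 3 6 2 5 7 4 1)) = even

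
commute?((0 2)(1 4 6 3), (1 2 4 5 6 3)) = no:(0 2)(1 4 6 3)*(1 2 4 5 6 3) = (0 4 3 2)(1 5 6), (1 2 4 5 6 3)*(0 2)(1 4 6 3) = (0 2 6 1)(3 4 5)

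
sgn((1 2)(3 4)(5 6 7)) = 1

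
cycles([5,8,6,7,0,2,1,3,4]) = (0 5 2 6 1 8 4)(3 7)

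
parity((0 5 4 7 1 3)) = odd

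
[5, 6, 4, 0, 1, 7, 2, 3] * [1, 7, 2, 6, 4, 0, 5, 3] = [0, 5, 4, 1, 7, 3, 2, 6]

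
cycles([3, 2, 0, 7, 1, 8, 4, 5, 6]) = (0 3 7 5 8 6 4 1 2)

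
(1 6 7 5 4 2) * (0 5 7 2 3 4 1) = (0 5 1 6 2)(3 4)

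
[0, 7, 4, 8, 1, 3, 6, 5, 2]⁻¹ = [0, 4, 8, 5, 2, 7, 6, 1, 3]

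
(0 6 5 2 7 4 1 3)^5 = (0 4 5 3 7 6 1 2)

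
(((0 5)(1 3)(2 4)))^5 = (0 5)(1 3)(2 4)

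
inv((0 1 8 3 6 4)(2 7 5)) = (0 4 6 3 8 1)(2 5 7)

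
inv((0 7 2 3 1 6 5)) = (0 5 6 1 3 2 7)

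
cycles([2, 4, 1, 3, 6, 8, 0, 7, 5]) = (0 2 1 4 6)(5 8)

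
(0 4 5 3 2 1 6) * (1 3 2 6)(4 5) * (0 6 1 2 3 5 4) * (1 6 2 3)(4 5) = (0 5 1 3 6 2 4)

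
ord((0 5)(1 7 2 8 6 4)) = 6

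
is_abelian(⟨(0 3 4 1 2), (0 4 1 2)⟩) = no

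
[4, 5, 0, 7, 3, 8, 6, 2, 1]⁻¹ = [2, 8, 7, 4, 0, 1, 6, 3, 5]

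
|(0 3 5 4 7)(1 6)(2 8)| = 10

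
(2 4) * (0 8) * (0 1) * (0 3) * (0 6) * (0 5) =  (0 8 1 3 6 5)(2 4)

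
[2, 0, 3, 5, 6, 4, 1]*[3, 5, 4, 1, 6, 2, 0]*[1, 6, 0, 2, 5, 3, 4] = [5, 2, 6, 0, 1, 4, 3]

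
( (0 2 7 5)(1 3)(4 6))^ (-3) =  (0 2 7 5)(1 3)(4 6)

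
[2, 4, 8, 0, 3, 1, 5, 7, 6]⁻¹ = [3, 5, 0, 4, 1, 6, 8, 7, 2]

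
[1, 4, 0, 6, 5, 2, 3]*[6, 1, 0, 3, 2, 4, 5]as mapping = [0→1, 1→2, 2→6, 3→5, 4→4, 5→0, 6→3]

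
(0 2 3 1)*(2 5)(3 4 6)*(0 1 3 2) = (0 5)(2 4 6)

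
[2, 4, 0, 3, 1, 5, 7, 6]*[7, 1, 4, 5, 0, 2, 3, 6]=[4, 0, 7, 5, 1, 2, 6, 3]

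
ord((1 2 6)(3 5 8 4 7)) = 15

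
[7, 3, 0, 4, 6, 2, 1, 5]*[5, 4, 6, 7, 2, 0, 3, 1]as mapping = [0→1, 1→7, 2→5, 3→2, 4→3, 5→6, 6→4, 7→0]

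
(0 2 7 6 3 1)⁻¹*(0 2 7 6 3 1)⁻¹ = (0 3 7)(1 6 2)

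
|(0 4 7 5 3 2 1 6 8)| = 9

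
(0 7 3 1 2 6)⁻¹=(0 6 2 1 3 7)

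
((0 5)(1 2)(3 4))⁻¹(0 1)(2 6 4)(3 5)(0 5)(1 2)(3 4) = (0 4)(1 6 3)(2 5)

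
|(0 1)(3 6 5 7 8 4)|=6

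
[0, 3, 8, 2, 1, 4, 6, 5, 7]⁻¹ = [0, 4, 3, 1, 5, 7, 6, 8, 2]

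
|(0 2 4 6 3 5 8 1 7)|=9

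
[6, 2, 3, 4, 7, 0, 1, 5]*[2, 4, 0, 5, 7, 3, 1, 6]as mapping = [0→1, 1→0, 2→5, 3→7, 4→6, 5→2, 6→4, 7→3]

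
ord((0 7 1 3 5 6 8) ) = 7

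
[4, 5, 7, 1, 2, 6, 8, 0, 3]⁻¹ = [7, 3, 4, 8, 0, 1, 5, 2, 6]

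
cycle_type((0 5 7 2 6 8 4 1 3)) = 9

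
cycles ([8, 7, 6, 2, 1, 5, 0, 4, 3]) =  (0 8 3 2 6)(1 7 4)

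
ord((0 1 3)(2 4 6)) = 3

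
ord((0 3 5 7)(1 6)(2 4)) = 4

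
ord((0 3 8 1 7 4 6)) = 7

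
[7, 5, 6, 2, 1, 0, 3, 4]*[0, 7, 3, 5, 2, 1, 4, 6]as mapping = [0→6, 1→1, 2→4, 3→3, 4→7, 5→0, 6→5, 7→2]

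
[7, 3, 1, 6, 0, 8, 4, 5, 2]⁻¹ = [4, 2, 8, 1, 6, 7, 3, 0, 5]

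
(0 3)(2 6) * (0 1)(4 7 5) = (0 3 1)(2 6)(4 7 5)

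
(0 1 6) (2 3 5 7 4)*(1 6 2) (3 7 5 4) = (0 6) (1 2 7 3 4) 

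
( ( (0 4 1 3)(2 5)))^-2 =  (0 1)(3 4)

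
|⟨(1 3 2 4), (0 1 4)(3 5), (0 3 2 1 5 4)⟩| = 720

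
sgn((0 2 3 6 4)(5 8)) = -1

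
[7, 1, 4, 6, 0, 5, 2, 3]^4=[2, 1, 3, 0, 6, 5, 7, 4]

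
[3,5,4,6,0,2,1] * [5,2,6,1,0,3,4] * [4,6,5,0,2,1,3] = [6,0,4,2,1,3,5]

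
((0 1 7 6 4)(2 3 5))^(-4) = (0 1 7 6 4)(2 5 3)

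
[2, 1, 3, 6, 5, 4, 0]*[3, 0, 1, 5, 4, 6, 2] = [1, 0, 5, 2, 6, 4, 3]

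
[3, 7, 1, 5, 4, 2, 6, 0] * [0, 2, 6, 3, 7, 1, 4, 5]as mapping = [0→3, 1→5, 2→2, 3→1, 4→7, 5→6, 6→4, 7→0]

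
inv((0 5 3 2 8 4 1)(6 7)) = (0 1 4 8 2 3 5)(6 7)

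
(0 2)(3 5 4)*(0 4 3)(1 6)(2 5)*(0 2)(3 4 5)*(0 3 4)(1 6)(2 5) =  (0 4 5)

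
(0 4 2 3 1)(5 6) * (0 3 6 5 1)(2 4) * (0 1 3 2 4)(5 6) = (0 4)(1 2 5 6 3)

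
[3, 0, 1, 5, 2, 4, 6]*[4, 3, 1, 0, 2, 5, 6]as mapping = [0→0, 1→4, 2→3, 3→5, 4→1, 5→2, 6→6]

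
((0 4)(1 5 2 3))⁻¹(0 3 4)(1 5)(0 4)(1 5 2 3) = (0 4 1)(2 5)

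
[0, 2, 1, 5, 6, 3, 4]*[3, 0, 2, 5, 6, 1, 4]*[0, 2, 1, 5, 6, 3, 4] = [5, 1, 0, 2, 6, 3, 4]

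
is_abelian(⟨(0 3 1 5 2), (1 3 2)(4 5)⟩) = no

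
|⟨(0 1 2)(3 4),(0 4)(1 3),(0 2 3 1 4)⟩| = 120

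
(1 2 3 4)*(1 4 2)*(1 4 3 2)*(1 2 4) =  (2 4 3)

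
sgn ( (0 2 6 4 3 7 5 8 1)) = 1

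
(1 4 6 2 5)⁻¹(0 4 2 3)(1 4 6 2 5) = (0 6 5 3)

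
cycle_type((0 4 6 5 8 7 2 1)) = 8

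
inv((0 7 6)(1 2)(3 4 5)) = (0 6 7)(1 2)(3 5 4)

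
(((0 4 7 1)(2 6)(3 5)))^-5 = (0 1 7 4)(2 6)(3 5)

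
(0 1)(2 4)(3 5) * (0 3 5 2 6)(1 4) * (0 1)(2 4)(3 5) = (0 2)(1 5 3 4 6)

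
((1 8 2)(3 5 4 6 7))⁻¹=(1 2 8)(3 7 6 4 5)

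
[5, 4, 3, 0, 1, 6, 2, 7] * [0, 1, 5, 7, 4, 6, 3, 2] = [6, 4, 7, 0, 1, 3, 5, 2]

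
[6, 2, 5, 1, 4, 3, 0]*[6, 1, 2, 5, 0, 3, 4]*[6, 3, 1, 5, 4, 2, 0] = [4, 1, 5, 3, 6, 2, 0]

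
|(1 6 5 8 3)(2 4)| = 10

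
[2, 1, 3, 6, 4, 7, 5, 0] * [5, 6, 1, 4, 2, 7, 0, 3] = [1, 6, 4, 0, 2, 3, 7, 5]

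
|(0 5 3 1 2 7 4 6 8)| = 9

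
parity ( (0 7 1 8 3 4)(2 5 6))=odd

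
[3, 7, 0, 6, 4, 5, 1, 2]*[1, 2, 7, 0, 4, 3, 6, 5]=[0, 5, 1, 6, 4, 3, 2, 7]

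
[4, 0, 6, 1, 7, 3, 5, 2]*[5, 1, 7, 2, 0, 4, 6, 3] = [0, 5, 6, 1, 3, 2, 4, 7]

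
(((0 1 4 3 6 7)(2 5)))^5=(0 7 6 3 4 1)(2 5)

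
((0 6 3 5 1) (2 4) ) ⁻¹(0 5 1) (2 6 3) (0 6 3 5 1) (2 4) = (0 6 1) (3 5 4) 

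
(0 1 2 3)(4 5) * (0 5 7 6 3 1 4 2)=(0 4 7 6 3 5 2 1)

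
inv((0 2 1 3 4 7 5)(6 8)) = (0 5 7 4 3 1 2)(6 8)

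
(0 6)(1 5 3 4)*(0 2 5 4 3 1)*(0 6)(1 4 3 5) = (1 3 5 4 6 2)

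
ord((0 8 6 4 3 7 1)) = 7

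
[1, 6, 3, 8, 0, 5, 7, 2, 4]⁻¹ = [4, 0, 7, 2, 8, 5, 1, 6, 3]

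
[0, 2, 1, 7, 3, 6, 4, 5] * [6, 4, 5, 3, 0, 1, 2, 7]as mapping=[0→6, 1→5, 2→4, 3→7, 4→3, 5→2, 6→0, 7→1]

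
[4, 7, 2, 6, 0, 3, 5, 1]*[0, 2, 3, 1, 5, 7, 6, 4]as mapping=[0→5, 1→4, 2→3, 3→6, 4→0, 5→1, 6→7, 7→2]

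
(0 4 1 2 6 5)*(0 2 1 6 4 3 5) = (0 3 5 2 4 6)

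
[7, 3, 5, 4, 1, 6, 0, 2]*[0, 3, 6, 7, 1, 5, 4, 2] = [2, 7, 5, 1, 3, 4, 0, 6]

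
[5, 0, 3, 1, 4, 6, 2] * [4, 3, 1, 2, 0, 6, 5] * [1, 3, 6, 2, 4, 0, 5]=[5, 4, 6, 2, 1, 0, 3]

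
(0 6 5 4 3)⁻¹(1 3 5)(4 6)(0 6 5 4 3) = (0 4 1)(3 5)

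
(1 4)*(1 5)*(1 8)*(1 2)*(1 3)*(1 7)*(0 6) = (0 6)(1 4 5 8 2 3 7)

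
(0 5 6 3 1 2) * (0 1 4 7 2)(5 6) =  (0 6 3 4 7 2 1)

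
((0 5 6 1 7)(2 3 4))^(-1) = (0 7 1 6 5)(2 4 3)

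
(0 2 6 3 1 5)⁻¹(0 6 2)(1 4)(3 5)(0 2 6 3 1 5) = (0 1)(2 3 6)(4 5)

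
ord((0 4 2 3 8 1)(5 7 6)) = 6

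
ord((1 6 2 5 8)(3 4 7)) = 15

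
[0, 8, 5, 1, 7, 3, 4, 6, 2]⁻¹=[0, 3, 8, 5, 6, 2, 7, 4, 1]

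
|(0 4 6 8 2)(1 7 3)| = 15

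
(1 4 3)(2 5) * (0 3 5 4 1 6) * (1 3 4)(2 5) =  (0 4 2 1 3 6)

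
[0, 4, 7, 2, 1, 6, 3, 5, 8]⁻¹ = [0, 4, 3, 6, 1, 7, 5, 2, 8]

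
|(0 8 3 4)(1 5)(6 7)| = 4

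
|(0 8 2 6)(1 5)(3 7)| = 4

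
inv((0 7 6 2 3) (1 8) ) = (0 3 2 6 7) (1 8) 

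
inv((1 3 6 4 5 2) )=(1 2 5 4 6 3) 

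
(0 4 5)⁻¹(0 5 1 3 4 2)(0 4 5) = (0 1 3 5 2 4)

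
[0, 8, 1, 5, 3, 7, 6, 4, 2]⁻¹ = [0, 2, 8, 4, 7, 3, 6, 5, 1]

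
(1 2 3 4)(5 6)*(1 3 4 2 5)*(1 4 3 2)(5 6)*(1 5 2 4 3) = (1 6 3 5 2)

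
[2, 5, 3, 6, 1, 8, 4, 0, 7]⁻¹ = [7, 4, 0, 2, 6, 1, 3, 8, 5]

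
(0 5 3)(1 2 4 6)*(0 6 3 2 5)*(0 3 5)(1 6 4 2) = (0 3 4 5 1)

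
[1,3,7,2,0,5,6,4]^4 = [7,4,1,0,2,5,6,3]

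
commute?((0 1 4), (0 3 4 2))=no:(0 1 4)*(0 3 4 2)=(0 1 2)(3 4), (0 3 4 2)*(0 1 4)=(0 3)(1 4 2)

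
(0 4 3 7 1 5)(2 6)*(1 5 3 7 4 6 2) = (0 6 1 3 4 7 5)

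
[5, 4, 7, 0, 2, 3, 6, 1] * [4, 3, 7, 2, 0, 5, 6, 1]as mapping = [0→5, 1→0, 2→1, 3→4, 4→7, 5→2, 6→6, 7→3]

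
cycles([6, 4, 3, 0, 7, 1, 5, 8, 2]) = (0 6 5 1 4 7 8 2 3)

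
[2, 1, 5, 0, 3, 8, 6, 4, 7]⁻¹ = [3, 1, 0, 4, 7, 2, 6, 8, 5]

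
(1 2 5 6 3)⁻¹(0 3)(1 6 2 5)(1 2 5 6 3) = (0 1)(2 3 5 6)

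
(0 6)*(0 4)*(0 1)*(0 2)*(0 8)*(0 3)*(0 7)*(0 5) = (0 6 4 1 2 8 3 7 5)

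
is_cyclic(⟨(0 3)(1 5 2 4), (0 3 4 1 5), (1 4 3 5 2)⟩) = no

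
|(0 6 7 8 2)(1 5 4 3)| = 20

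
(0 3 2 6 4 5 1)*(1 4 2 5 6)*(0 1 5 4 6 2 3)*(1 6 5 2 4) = (1 6 3)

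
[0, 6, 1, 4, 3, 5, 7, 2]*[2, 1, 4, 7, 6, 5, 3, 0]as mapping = [0→2, 1→3, 2→1, 3→6, 4→7, 5→5, 6→0, 7→4]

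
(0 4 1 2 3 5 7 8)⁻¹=(0 8 7 5 3 2 1 4)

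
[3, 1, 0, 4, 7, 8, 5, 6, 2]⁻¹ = [2, 1, 8, 0, 3, 6, 7, 4, 5]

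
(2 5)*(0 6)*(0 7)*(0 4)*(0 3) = (0 6 7 4 3)(2 5)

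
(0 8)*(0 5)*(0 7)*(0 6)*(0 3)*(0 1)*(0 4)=(0 8 5 7 6 3 1 4)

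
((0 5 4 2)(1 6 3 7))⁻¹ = (0 2 4 5)(1 7 3 6)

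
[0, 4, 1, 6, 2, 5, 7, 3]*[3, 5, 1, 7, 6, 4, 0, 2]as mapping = [0→3, 1→6, 2→5, 3→0, 4→1, 5→4, 6→2, 7→7]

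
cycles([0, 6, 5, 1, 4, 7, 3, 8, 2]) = (1 6 3)(2 5 7 8)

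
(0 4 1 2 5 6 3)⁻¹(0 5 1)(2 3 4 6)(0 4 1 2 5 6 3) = (0 1 3 5)(2 4 6)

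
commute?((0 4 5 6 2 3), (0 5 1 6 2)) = no:(0 4 5 6 2 3)*(0 5 1 6 2) = (0 4 1 6)(2 3 5), (0 5 1 6 2)*(0 4 5 6 2 3) = (0 6 3)(1 2 4 5)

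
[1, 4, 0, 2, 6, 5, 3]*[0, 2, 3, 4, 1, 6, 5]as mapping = [0→2, 1→1, 2→0, 3→3, 4→5, 5→6, 6→4]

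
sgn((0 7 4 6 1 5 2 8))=-1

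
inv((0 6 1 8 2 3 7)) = (0 7 3 2 8 1 6)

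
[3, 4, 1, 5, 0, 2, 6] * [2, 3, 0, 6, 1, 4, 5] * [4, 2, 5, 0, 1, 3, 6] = [6, 2, 0, 1, 5, 4, 3]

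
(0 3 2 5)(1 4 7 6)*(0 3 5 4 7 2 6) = (0 5 3 6 1 7)(2 4)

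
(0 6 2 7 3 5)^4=(0 3 2)(5 7 6)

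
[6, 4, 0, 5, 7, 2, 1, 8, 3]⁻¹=[2, 6, 5, 8, 1, 3, 0, 4, 7]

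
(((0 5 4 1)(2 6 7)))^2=(0 4)(1 5)(2 7 6)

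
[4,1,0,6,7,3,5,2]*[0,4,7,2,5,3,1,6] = [5,4,0,1,6,2,3,7]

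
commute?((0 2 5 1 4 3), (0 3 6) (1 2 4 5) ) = no:(0 2 5 1 4 3) * (0 3 6) (1 2 4 5) = (0 4 6) (1 5 2), (0 3 6) (1 2 4 5) * (0 2 5 1 4 3) = (1 5 4) (2 3 6) 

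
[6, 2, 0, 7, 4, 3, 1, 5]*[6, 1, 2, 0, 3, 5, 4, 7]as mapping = [0→4, 1→2, 2→6, 3→7, 4→3, 5→0, 6→1, 7→5]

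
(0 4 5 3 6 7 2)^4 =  (0 6 4 7 5 2 3)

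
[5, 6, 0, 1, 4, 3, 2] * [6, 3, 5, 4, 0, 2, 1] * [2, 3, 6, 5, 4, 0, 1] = [6, 3, 1, 5, 2, 4, 0]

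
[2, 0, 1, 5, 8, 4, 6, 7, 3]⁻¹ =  [1, 2, 0, 8, 5, 3, 6, 7, 4]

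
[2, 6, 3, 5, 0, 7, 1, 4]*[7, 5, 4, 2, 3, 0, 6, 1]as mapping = [0→4, 1→6, 2→2, 3→0, 4→7, 5→1, 6→5, 7→3]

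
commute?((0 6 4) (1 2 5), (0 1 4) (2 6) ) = no:(0 6 4) (1 2 5) * (0 1 4) (2 6) = (0 2 5 4 1 6), (0 1 4) (2 6) * (0 6 4) (1 2 5) = (0 2 4 6 5 1) 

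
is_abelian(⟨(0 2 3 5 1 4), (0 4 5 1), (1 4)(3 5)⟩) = no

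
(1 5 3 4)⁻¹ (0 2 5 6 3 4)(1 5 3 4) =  (0 2 3 6 4 1)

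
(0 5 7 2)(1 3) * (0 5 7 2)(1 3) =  (0 7)(2 5)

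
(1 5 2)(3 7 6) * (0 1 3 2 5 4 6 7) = (0 1 4 6 2 3)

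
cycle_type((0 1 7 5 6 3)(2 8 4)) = 3.6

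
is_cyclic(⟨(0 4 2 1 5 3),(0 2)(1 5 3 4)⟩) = no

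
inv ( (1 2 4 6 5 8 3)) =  (1 3 8 5 6 4 2)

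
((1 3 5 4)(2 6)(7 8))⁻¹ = (1 4 5 3)(2 6)(7 8)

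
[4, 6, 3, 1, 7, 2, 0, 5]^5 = [3, 5, 4, 7, 1, 0, 2, 6]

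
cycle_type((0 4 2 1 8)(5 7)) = 2.5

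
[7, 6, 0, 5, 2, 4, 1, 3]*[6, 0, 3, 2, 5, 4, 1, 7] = [7, 1, 6, 4, 3, 5, 0, 2]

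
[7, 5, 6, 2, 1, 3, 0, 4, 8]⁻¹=[6, 4, 3, 5, 7, 1, 2, 0, 8]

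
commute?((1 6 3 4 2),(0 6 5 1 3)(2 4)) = no:(1 6 3 4 2)*(0 6 5 1 3)(2 4) = (0 6)(1 5)(2 3),(0 6 5 1 3)(2 4)*(1 6 3 4 2) = (0 3)(1 4)(5 6)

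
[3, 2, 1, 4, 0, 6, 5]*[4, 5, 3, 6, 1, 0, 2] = [6, 3, 5, 1, 4, 2, 0]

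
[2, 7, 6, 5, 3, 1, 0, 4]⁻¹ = [6, 5, 0, 4, 7, 3, 2, 1]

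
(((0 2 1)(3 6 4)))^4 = (0 2 1)(3 6 4)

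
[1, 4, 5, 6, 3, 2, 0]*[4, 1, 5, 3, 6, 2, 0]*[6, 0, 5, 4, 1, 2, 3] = [0, 3, 5, 6, 4, 2, 1]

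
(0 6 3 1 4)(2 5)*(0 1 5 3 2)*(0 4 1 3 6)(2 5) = (2 6 5 4 3)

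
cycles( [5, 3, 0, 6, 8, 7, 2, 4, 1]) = (0 5 7 4 8 1 3 6 2) 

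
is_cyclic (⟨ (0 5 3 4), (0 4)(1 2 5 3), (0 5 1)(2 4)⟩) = no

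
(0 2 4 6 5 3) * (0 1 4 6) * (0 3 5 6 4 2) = (1 2 4 3)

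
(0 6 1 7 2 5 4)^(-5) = (0 1 2 4 6 7 5)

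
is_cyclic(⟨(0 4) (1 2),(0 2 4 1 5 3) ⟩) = no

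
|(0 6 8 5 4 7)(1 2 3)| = 6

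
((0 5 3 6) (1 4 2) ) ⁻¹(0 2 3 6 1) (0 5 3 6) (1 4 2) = (0 4 5 1 6) 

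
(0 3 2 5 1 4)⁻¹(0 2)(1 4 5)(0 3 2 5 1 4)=(0 1 4)(3 5)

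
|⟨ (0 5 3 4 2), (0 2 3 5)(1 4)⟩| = 360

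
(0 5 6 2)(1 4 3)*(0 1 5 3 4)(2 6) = (0 3 5 2 1)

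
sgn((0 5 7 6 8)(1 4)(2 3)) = 1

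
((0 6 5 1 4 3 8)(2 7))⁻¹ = (0 8 3 4 1 5 6)(2 7)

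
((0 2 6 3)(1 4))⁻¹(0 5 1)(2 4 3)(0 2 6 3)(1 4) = (0 6 1)(2 5 4)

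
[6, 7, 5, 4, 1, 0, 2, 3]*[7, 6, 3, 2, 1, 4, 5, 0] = [5, 0, 4, 1, 6, 7, 3, 2]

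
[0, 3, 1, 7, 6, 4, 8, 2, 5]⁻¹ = [0, 2, 7, 1, 5, 8, 4, 3, 6]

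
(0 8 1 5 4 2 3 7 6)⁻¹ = (0 6 7 3 2 4 5 1 8)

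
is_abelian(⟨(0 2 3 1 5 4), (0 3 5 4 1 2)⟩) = no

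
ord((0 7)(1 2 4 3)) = 4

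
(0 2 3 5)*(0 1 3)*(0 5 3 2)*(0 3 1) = (0 3 1 2 5)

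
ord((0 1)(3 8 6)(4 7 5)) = 6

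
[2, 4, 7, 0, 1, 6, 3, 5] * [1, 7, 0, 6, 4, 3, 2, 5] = [0, 4, 5, 1, 7, 2, 6, 3]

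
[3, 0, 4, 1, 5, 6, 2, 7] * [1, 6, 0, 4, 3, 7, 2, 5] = [4, 1, 3, 6, 7, 2, 0, 5]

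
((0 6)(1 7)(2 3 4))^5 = (0 6)(1 7)(2 4 3)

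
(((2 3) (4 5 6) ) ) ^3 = (2 3) 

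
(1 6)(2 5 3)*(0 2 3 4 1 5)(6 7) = (0 2)(1 7 6 5 4)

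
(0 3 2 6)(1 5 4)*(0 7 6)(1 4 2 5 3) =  (0 1 3 5 2)(6 7)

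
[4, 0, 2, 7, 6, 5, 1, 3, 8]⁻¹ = [1, 6, 2, 7, 0, 5, 4, 3, 8]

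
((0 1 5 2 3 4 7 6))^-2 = (0 7 3 5)(1 6 4 2)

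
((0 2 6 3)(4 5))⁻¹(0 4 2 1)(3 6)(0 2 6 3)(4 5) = (0 3)(1 2 5 6)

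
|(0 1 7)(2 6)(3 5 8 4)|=12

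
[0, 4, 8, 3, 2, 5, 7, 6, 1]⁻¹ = [0, 8, 4, 3, 1, 5, 7, 6, 2]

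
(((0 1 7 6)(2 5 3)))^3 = (0 6 7 1)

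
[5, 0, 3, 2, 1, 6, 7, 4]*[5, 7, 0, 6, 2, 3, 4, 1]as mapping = [0→3, 1→5, 2→6, 3→0, 4→7, 5→4, 6→1, 7→2]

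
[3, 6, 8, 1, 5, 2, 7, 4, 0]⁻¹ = [8, 3, 5, 0, 7, 4, 1, 6, 2]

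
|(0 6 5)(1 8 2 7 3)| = 15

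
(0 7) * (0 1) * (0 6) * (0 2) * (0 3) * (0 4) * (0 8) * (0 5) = (0 7 1 6 2 3 4 8 5)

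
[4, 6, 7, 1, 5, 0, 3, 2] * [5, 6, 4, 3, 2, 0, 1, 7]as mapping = [0→2, 1→1, 2→7, 3→6, 4→0, 5→5, 6→3, 7→4]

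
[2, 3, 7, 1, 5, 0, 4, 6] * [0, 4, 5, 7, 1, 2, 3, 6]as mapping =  [0→5, 1→7, 2→6, 3→4, 4→2, 5→0, 6→1, 7→3]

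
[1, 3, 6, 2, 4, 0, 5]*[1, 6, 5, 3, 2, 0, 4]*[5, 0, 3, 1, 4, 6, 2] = [2, 1, 4, 6, 3, 0, 5]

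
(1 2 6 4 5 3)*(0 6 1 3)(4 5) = (0 6 5)(1 2)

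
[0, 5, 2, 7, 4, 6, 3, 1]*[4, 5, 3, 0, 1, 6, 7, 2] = [4, 6, 3, 2, 1, 7, 0, 5]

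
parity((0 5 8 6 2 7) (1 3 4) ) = odd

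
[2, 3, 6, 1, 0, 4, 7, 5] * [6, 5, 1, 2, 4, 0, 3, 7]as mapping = [0→1, 1→2, 2→3, 3→5, 4→6, 5→4, 6→7, 7→0]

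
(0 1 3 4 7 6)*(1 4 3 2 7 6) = (0 4 6)(1 2 7)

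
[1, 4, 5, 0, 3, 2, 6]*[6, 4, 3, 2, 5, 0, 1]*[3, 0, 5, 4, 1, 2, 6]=[1, 2, 3, 6, 5, 4, 0]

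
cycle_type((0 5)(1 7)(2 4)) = 2^3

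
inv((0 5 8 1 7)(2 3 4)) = (0 7 1 8 5)(2 4 3)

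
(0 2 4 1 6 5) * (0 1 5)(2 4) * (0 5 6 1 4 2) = (0 2)(4 6 5)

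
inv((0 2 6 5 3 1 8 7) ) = (0 7 8 1 3 5 6 2) 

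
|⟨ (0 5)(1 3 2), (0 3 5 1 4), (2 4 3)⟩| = 720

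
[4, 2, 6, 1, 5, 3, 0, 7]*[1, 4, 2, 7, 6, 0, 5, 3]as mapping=[0→6, 1→2, 2→5, 3→4, 4→0, 5→7, 6→1, 7→3]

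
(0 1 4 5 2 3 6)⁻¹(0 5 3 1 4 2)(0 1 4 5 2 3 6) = (1 2 6 4 5 3)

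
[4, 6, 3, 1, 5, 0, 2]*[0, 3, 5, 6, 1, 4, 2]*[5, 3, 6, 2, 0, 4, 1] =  [3, 6, 1, 2, 0, 5, 4]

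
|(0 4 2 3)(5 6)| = 4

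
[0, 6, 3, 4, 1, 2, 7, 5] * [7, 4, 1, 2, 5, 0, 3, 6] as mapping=[0→7, 1→3, 2→2, 3→5, 4→4, 5→1, 6→6, 7→0] 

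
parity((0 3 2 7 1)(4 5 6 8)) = odd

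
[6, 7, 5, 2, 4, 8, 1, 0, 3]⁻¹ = [7, 6, 3, 8, 4, 2, 0, 1, 5]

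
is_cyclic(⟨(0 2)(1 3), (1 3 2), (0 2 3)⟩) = no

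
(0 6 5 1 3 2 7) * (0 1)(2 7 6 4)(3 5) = (0 4 2 6 3 7 1 5)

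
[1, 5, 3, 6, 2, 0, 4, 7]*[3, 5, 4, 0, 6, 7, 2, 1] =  [5, 7, 0, 2, 4, 3, 6, 1]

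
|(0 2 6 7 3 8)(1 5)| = 6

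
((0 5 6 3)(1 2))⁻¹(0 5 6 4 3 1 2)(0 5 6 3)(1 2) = (0 2 1 5 6 3 4)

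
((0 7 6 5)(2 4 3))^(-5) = (0 5 6 7)(2 4 3)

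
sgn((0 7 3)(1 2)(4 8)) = 1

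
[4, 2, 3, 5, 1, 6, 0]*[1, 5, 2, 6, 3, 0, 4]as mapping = [0→3, 1→2, 2→6, 3→0, 4→5, 5→4, 6→1]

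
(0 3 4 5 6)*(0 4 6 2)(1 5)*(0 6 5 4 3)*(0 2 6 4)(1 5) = (0 2 4 5 6 3 1)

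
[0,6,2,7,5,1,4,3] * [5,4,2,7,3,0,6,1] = [5,6,2,1,0,4,3,7]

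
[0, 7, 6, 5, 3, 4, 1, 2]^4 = [0, 1, 2, 5, 3, 4, 6, 7]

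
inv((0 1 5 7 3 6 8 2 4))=(0 4 2 8 6 3 7 5 1)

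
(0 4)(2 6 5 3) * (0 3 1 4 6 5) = (0 6)(1 4 3 2 5)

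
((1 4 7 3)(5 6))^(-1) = (1 3 7 4)(5 6)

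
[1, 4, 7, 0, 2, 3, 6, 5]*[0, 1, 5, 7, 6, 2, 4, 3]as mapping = [0→1, 1→6, 2→3, 3→0, 4→5, 5→7, 6→4, 7→2]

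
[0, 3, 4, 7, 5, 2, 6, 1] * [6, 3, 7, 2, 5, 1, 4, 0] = [6, 2, 5, 0, 1, 7, 4, 3]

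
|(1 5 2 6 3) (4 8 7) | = 15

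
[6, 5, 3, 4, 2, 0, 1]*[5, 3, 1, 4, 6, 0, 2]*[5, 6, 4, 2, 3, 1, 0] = [4, 5, 3, 0, 6, 1, 2]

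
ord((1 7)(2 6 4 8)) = 4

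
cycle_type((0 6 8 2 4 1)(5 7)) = 2.6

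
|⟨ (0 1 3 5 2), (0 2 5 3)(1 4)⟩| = 360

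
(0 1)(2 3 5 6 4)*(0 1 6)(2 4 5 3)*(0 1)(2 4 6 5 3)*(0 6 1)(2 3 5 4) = (0 4 1 6 5)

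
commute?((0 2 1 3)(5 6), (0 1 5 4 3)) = no:(0 2 1 3)(5 6)*(0 1 5 4 3) = (0 2 5 6 4 3 1), (0 1 5 4 3)*(0 2 1 3)(5 6) = (0 3 2 1 6 5 4)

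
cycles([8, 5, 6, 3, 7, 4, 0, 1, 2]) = (0 8 2 6)(1 5 4 7)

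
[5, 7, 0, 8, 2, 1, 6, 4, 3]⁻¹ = [2, 5, 4, 8, 7, 0, 6, 1, 3]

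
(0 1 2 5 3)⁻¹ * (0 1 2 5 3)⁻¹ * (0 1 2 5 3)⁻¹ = (0 2 3 1 5)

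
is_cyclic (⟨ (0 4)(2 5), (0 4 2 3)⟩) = no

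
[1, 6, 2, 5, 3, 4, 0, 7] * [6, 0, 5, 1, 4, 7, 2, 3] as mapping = [0→0, 1→2, 2→5, 3→7, 4→1, 5→4, 6→6, 7→3] 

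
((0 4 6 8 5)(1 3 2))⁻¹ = (0 5 8 6 4)(1 2 3)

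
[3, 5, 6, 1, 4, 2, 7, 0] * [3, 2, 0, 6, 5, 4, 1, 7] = [6, 4, 1, 2, 5, 0, 7, 3]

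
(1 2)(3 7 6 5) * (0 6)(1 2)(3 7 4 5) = (0 6 3 4 5 7)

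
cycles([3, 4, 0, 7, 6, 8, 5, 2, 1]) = (0 3 7 2)(1 4 6 5 8)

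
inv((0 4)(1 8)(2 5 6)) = (0 4)(1 8)(2 6 5)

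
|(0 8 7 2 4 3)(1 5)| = 6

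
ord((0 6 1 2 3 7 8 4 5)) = 9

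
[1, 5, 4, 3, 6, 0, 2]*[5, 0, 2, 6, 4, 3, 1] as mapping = [0→0, 1→3, 2→4, 3→6, 4→1, 5→5, 6→2] 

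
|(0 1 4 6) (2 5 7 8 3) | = 20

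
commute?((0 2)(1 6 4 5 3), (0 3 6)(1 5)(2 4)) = no:(0 2)(1 6 4 5 3)*(0 3 6)(1 5)(2 4) = (0 4 1)(2 3 5 6), (0 3 6)(1 5)(2 4)*(0 2)(1 6 4 5 3) = (0 1 3 4)(2 5 6)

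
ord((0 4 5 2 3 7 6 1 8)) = 9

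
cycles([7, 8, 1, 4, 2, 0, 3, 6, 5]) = (0 7 6 3 4 2 1 8 5)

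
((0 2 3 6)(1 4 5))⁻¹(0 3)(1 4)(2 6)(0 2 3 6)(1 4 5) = (0 3)(2 6)(4 5)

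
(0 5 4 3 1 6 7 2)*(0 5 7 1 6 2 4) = (0 7 4 3 6 1 2 5)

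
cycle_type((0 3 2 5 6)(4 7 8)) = 3.5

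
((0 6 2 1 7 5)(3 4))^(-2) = (0 7 2)(1 6 5)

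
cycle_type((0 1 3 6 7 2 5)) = 7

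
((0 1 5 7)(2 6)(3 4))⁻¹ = (0 7 5 1)(2 6)(3 4)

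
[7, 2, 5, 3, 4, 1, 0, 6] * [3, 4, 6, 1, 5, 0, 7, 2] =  [2, 6, 0, 1, 5, 4, 3, 7]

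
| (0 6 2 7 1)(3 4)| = 10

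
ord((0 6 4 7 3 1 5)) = 7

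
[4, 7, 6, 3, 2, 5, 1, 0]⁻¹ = [7, 6, 4, 3, 0, 5, 2, 1]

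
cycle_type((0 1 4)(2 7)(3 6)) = 2^2.3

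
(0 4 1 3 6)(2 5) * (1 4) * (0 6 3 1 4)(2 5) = (0 4)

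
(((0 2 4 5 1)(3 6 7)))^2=(0 4 1 2 5)(3 7 6)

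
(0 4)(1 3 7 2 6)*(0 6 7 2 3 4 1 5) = (0 1 4 6 5)(2 7 3)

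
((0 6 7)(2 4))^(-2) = (0 6 7)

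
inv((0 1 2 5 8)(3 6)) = (0 8 5 2 1)(3 6)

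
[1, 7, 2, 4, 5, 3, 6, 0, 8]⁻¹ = [7, 0, 2, 5, 3, 4, 6, 1, 8]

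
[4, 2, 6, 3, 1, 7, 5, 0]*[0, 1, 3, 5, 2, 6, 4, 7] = [2, 3, 4, 5, 1, 7, 6, 0] 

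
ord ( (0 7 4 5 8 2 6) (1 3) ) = 14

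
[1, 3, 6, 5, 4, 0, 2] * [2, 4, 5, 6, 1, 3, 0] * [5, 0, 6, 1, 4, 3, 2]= [4, 2, 5, 1, 0, 6, 3]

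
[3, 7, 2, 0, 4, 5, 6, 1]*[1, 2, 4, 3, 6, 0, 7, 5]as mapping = [0→3, 1→5, 2→4, 3→1, 4→6, 5→0, 6→7, 7→2]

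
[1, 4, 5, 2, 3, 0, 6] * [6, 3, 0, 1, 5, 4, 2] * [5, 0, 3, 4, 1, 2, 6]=[4, 2, 1, 5, 0, 6, 3]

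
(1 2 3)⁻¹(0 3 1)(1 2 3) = (0 1 2)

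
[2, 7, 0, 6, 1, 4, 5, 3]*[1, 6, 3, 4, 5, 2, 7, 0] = [3, 0, 1, 7, 6, 5, 2, 4]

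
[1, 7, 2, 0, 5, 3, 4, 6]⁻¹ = [3, 0, 2, 5, 6, 4, 7, 1]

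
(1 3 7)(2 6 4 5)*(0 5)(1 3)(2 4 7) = (0 5 4)(2 6 7 3)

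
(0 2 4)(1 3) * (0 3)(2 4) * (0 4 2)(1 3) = (0 2)(1 4)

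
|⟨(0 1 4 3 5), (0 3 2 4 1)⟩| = 360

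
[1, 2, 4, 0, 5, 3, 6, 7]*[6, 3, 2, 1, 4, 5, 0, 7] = [3, 2, 4, 6, 5, 1, 0, 7]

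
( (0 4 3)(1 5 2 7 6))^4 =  (0 4 3)(1 6 7 2 5)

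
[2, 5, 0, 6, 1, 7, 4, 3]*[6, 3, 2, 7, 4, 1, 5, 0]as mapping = [0→2, 1→1, 2→6, 3→5, 4→3, 5→0, 6→4, 7→7]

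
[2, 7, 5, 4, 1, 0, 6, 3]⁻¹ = [5, 4, 0, 7, 3, 2, 6, 1]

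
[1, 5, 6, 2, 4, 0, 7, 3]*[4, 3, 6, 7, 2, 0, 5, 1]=[3, 0, 5, 6, 2, 4, 1, 7]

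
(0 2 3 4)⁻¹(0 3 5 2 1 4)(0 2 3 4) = (0 2 4 5 3 1)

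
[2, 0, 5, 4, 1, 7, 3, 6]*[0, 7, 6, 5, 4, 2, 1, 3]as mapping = [0→6, 1→0, 2→2, 3→4, 4→7, 5→3, 6→5, 7→1]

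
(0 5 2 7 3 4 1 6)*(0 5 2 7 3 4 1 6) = (0 2 3 1)(4 6 5 7)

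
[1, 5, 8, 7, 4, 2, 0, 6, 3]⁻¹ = [6, 0, 5, 8, 4, 1, 7, 3, 2]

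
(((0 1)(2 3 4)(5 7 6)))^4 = (2 3 4)(5 7 6)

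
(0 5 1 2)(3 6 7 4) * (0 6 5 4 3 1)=(0 4 1 2 6 7 3 5)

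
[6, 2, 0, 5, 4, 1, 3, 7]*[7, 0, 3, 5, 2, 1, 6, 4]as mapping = [0→6, 1→3, 2→7, 3→1, 4→2, 5→0, 6→5, 7→4]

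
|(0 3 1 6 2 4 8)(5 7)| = 14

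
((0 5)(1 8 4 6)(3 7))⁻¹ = (0 5)(1 6 4 8)(3 7)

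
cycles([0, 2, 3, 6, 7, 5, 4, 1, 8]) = (1 2 3 6 4 7)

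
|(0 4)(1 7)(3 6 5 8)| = 4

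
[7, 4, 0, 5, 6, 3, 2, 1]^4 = [6, 0, 4, 3, 7, 5, 1, 2]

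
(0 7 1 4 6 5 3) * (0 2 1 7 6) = (0 6 5 3 2 1 4)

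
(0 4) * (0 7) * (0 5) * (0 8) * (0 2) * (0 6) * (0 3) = (0 4 7 5 8 2 6 3)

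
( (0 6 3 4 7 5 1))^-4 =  (0 4 1 3 5 6 7)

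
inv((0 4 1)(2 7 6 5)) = (0 1 4)(2 5 6 7)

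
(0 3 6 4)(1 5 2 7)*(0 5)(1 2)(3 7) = (0 7 2 3 6 4 5 1)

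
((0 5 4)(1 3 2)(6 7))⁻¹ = (0 4 5)(1 2 3)(6 7)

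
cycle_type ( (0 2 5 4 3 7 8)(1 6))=2.7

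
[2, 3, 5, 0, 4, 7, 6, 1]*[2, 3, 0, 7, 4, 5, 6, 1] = [0, 7, 5, 2, 4, 1, 6, 3]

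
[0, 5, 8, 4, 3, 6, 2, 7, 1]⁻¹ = [0, 8, 6, 4, 3, 1, 5, 7, 2]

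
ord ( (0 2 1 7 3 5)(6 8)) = 6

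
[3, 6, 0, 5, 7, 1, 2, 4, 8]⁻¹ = [2, 5, 6, 0, 7, 3, 1, 4, 8]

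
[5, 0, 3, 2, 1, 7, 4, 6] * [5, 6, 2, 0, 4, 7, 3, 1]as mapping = [0→7, 1→5, 2→0, 3→2, 4→6, 5→1, 6→4, 7→3]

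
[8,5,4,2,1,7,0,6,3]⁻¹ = [6,4,3,8,2,1,7,5,0]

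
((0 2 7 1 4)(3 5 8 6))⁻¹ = (0 4 1 7 2)(3 6 8 5)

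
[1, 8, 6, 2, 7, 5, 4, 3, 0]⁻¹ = [8, 0, 3, 7, 6, 5, 2, 4, 1]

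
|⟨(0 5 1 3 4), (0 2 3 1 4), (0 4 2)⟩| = 360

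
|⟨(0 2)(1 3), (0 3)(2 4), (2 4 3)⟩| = 60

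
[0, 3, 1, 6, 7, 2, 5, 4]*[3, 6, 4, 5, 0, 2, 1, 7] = [3, 5, 6, 1, 7, 4, 2, 0]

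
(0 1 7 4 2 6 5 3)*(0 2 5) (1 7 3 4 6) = (0 7 6) (1 3 2) (4 5) 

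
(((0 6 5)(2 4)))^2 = (0 5 6)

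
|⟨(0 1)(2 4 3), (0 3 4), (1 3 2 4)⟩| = 120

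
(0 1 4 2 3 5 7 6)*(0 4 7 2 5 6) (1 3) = (0 3 6 4 5 2 1 7) 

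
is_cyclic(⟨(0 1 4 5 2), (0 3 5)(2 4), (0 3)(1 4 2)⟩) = no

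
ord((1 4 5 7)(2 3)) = 4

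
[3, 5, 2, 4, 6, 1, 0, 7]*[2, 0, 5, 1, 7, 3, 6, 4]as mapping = [0→1, 1→3, 2→5, 3→7, 4→6, 5→0, 6→2, 7→4]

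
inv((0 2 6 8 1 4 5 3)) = (0 3 5 4 1 8 6 2)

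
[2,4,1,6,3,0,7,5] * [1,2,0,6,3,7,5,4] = [0,3,2,5,6,1,4,7]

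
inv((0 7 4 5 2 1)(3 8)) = (0 1 2 5 4 7)(3 8)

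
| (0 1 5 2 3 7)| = 6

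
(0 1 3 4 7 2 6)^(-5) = (0 3 7 6 1 4 2)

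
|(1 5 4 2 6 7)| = 6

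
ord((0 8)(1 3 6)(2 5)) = 6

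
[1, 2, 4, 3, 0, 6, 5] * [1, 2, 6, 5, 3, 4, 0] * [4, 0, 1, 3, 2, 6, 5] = [1, 5, 3, 6, 0, 4, 2]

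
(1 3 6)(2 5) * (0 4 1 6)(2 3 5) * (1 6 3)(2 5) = (0 4 6 3)(1 2 5)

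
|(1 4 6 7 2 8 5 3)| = 8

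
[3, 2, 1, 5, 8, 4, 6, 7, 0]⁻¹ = [8, 2, 1, 0, 5, 3, 6, 7, 4]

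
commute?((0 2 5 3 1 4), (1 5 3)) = no:(0 2 5 3 1 4)*(1 5 3) = (0 2 3 5 1 4), (1 5 3)*(0 2 5 3 1 4) = (0 2 5 1 3 4)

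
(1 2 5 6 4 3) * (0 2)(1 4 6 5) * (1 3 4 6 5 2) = (0 1)(2 3 6 5)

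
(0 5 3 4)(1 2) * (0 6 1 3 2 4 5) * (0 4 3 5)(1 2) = (0 4 6 2 5 1 3)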